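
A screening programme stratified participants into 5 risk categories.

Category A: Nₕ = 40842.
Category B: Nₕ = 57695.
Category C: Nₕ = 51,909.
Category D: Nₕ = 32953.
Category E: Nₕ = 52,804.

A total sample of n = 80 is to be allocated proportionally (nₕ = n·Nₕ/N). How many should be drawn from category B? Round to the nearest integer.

Share of category B = 57695/236203 = 0.24426.
Allocate 80 × 0.24426 = 19.541... → 20.

20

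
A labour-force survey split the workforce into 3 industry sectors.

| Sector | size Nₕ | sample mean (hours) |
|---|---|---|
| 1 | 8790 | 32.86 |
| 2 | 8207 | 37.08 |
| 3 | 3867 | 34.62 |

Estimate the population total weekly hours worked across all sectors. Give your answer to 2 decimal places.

Estimate total by summing Nₕ·x̄ₕ over strata.
8790·32.86 + 8207·37.08 + 3867·34.62 = 288839.4 + 304315.56 + 133875.54 = 727030.50.

727030.50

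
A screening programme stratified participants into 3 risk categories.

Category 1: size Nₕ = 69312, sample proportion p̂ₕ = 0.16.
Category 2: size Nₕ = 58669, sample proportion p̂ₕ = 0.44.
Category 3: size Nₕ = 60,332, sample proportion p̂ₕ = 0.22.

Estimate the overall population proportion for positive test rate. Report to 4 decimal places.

0.2665

Wₕ = Nₕ/N with N = 188313: 0.3681, 0.3116, 0.3204.
p̂_st = 0.3681·0.16 + 0.3116·0.44 + 0.3204·0.22 ≈ 0.266457... → 0.2665.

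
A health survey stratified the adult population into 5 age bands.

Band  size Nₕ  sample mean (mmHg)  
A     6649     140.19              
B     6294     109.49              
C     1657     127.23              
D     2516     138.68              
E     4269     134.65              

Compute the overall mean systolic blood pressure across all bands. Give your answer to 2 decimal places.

N = 21385; weights Wₕ = Nₕ/N = (0.3109, 0.2943, 0.0775, 0.1177, 0.1996).
x̄_st = Σ Wₕ·x̄ₕ = 0.3109·140.19 + 0.2943·109.49 + 0.0775·127.23 + 0.1177·138.68 + 0.1996·134.65 ≈ 128.8666...
→ 128.87.

128.87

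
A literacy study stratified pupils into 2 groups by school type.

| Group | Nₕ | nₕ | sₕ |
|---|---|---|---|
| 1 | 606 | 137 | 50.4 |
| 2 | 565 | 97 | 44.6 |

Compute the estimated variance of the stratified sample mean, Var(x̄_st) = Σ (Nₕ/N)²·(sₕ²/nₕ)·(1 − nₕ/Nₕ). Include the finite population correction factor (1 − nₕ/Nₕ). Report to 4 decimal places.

7.7974

N = 1171. Term for each stratum: Wₕ²sₕ²/nₕ·(1−nₕ/Nₕ).
Var(x̄_st) = 3.8430159 + 3.9543808 = 7.7973968 → 7.7974.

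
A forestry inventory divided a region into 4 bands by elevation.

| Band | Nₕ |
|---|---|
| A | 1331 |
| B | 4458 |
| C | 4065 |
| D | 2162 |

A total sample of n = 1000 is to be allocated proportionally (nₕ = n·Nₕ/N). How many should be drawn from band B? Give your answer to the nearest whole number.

Share of band B = 4458/12016 = 0.37101.
Allocate 1000 × 0.37101 = 371.005... → 371.

371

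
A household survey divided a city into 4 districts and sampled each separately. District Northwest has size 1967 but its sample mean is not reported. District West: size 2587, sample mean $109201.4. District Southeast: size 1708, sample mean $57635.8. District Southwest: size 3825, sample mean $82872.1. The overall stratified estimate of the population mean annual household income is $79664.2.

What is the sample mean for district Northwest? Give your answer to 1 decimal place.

N = 1967 + 2587 + 1708 + 3825 = 10087.
Overall total = μ·N = 79664.2·10087 = 803572785.4.
Subtract the known strata: 2587·109201.4 + 1708·57635.8 + 3825·82872.1 = 697931750.7.
Remaining total for district Northwest: 803572785.4 − 697931750.7 = 105641034.7.
Divide by its size: 105641034.7 / 1967 = 53706.678... → 53706.7.

53706.7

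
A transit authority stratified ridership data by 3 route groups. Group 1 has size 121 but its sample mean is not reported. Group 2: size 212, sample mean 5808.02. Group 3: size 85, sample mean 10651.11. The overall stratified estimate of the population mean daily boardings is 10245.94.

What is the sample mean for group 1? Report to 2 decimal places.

Σ Nₕx̄ₕ = N·μ, so 121·x̄_1 = 418·10245.94 − (212·5808.02 + 85·10651.11).
= 4282802.92 − 2136644.59 = 2146158.33.
x̄_1 = 2146158.33 / 121 = 17736.8457... → 17736.85.

17736.85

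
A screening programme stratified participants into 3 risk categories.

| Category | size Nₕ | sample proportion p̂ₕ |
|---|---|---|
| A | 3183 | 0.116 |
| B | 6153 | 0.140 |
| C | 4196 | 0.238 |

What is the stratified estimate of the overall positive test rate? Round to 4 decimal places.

0.1647

Wₕ = Nₕ/N with N = 13532: 0.2352, 0.4547, 0.3101.
p̂_st = 0.2352·0.116 + 0.4547·0.140 + 0.3101·0.238 ≈ 0.164743... → 0.1647.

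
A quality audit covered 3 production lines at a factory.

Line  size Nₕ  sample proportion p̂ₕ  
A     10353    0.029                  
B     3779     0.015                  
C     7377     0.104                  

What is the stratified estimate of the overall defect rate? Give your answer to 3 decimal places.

0.052

Wₕ = Nₕ/N with N = 21509: 0.4813, 0.1757, 0.3430.
p̂_st = 0.4813·0.029 + 0.1757·0.015 + 0.3430·0.104 ≈ 0.05226... → 0.052.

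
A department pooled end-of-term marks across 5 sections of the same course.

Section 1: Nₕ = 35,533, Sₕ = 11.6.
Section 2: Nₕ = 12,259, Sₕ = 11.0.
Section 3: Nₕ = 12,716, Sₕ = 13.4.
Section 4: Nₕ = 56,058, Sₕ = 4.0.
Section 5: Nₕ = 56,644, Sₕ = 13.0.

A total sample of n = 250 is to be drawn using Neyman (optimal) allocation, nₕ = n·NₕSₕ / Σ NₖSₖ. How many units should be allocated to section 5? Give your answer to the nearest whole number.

Σ NₕSₕ = 35533·11.6 + 12259·11.0 + 12716·13.4 + 56058·4.0 + 56644·13.0 = 1678030.2.
Share for 5: 736372/1678030.2 = 0.43883.
n_5 = 250 × 0.43883 = 109.708... → 110.

110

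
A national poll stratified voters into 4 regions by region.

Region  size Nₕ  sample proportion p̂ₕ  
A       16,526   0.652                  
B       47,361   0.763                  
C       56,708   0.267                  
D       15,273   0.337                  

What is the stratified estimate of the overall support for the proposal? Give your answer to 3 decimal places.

N = 16526 + 47361 + 56708 + 15273 = 135868.
Overall proportion = Σ (Nₕ/N)·p̂ₕ.
Σ Nₕp̂ₕ = 10774.952 + 36136.443 + 15141.036 + 5147.001 = 67199.432.
67199.432 / 135868 = 0.49459... → 0.495.

0.495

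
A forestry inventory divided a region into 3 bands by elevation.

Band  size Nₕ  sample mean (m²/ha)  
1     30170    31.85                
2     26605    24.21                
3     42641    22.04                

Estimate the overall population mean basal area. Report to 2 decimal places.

N = 99416; weights Wₕ = Nₕ/N = (0.3035, 0.2676, 0.4289).
x̄_st = Σ Wₕ·x̄ₕ = 0.3035·31.85 + 0.2676·24.21 + 0.4289·22.04 ≈ 25.5978...
→ 25.60.

25.60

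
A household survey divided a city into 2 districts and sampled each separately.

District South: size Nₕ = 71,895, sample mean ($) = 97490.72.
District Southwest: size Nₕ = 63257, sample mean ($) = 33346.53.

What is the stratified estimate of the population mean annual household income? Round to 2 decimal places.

x̄_st = (Σ Nₕx̄ₕ) / (Σ Nₕ) = (71895·97490.72 + 63257·33346.53) / 135152
= 9118496762.61 / 135152 = 67468.4560... → 67468.46.

67468.46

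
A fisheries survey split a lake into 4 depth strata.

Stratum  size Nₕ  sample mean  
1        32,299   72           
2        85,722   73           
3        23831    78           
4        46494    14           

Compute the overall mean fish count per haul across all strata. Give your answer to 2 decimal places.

N = 32299 + 85722 + 23831 + 46494 = 188346.
The stratified mean weights each stratum mean by its population share Nₕ/N.
Σ Nₕx̄ₕ = 32299·72 + 85722·73 + 23831·78 + 46494·14 = 2325528 + 6257706 + 1858818 + 650916 = 11092968.
Divide by N: 11092968 / 188346 = 58.8968... → 58.90.

58.90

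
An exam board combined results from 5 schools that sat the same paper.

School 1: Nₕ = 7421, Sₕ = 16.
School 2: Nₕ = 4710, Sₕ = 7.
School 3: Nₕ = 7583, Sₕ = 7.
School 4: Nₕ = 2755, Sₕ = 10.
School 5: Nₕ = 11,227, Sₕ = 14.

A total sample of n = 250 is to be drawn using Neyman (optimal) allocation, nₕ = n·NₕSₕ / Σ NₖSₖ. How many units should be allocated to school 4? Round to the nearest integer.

18

1: NₕSₕ = 7421·16 = 118736
2: NₕSₕ = 4710·7 = 32970
3: NₕSₕ = 7583·7 = 53081
4: NₕSₕ = 2755·10 = 27550
5: NₕSₕ = 11227·14 = 157178
Σ NₕSₕ = 389515.
n_4 = 250·27550/389515 = 17.682... → 18.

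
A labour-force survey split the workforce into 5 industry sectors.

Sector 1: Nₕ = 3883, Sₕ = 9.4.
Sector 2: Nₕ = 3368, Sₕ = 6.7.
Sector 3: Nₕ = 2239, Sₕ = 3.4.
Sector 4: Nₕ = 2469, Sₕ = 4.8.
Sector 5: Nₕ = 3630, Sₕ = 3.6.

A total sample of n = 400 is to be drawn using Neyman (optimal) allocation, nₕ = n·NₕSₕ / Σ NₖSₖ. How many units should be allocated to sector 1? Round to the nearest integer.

1: NₕSₕ = 3883·9.4 = 36500.2
2: NₕSₕ = 3368·6.7 = 22565.6
3: NₕSₕ = 2239·3.4 = 7612.6
4: NₕSₕ = 2469·4.8 = 11851.2
5: NₕSₕ = 3630·3.6 = 13068
Σ NₕSₕ = 91597.6.
n_1 = 400·36500.2/91597.6 = 159.394... → 159.

159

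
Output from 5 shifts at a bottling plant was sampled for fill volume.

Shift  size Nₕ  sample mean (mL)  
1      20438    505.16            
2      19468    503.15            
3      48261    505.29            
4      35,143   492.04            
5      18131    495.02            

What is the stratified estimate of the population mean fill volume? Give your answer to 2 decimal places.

N = 141441; weights Wₕ = Nₕ/N = (0.1445, 0.1376, 0.3412, 0.2485, 0.1282).
x̄_st = Σ Wₕ·x̄ₕ = 0.1445·505.16 + 0.1376·503.15 + 0.3412·505.29 + 0.2485·492.04 + 0.1282·495.02 ≈ 500.3680...
→ 500.37.

500.37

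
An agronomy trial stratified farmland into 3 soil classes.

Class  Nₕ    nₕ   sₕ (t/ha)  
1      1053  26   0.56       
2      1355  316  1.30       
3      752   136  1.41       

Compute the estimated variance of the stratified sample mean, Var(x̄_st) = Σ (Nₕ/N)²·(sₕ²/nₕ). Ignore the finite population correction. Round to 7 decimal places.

0.0031505

N = 3160; Wₕ = Nₕ/N.
class 1: (1053/3160)²·0.56²/26 = 0.0013393229
class 2: (1355/3160)²·1.30²/316 = 0.0009833408
class 3: (752/3160)²·1.41²/136 = 0.0008278675
Sum = 0.0031505311 → 0.0031505.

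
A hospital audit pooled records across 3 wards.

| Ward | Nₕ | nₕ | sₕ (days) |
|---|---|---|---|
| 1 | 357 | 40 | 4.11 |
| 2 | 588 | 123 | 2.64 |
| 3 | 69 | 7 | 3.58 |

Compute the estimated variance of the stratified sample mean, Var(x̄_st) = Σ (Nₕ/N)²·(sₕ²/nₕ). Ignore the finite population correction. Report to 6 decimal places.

N = 1014; Wₕ = Nₕ/N.
ward 1: (357/1014)²·4.11²/40 = 0.052346081
ward 2: (588/1014)²·2.64²/123 = 0.019053795
ward 3: (69/1014)²·3.58²/7 = 0.008477939
Sum = 0.079877815 → 0.079878.

0.079878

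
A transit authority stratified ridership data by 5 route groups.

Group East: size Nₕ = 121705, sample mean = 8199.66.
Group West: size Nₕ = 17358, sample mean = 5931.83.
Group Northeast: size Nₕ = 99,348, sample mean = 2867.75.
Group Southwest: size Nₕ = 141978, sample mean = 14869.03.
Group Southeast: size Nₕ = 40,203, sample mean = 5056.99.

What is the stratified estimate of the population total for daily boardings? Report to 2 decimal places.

3700190862.75

Estimate total by summing Nₕ·x̄ₕ over strata.
121705·8199.66 + 17358·5931.83 + 99348·2867.75 + 141978·14869.03 + 40203·5056.99 = 997939620.3 + 102964705.14 + 284905227 + 2111075141.34 + 203306168.97 = 3700190862.75.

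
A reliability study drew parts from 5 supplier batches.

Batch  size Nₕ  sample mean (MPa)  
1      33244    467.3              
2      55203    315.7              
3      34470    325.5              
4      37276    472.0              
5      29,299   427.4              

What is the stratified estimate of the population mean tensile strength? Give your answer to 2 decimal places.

392.10

N = 33244 + 55203 + 34470 + 37276 + 29299 = 189492.
Weight each subgroup mean by Nₕ/N and sum.
Σ Nₕx̄ₕ = 33244·467.3 + 55203·315.7 + 34470·325.5 + 37276·472.0 + 29299·427.4 = 15534921.2 + 17427587.1 + 11219985 + 17594272 + 12522392.6 = 74299157.9.
Divide by N: 74299157.9 / 189492 = 392.0965... → 392.10.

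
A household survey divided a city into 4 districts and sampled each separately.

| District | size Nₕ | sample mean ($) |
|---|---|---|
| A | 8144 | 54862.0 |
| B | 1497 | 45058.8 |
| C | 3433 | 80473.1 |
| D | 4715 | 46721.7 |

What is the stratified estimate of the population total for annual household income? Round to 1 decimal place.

A: 8144·54862.0 = 446796128
B: 1497·45058.8 = 67453023.6
C: 3433·80473.1 = 276264152.3
D: 4715·46721.7 = 220292815.5
τ̂ = Σ Nₕx̄ₕ = 1010806119.4.

1010806119.4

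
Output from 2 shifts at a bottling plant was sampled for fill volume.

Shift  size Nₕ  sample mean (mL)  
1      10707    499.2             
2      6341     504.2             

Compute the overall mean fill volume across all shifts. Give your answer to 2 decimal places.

N = 10707 + 6341 = 17048.
The stratified mean weights each stratum mean by its population share Nₕ/N.
Σ Nₕx̄ₕ = 10707·499.2 + 6341·504.2 = 5344934.4 + 3197132.2 = 8542066.6.
Divide by N: 8542066.6 / 17048 = 501.0597... → 501.06.

501.06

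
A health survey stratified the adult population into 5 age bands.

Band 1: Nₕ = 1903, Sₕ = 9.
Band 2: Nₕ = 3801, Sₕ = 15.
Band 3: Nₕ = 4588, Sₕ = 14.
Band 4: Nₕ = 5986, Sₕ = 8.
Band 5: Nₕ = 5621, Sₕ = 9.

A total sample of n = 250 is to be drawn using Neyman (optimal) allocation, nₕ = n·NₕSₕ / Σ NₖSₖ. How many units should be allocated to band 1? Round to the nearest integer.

18

Σ NₕSₕ = 1903·9 + 3801·15 + 4588·14 + 5986·8 + 5621·9 = 236851.
Share for 1: 17127/236851 = 0.07231.
n_1 = 250 × 0.07231 = 18.078... → 18.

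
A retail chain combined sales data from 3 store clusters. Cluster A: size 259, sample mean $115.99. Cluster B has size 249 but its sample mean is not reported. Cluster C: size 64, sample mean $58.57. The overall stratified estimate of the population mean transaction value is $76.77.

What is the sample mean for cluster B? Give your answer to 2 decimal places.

40.65

N = 259 + 249 + 64 = 572.
Overall total = μ·N = 76.77·572 = 43912.44.
Subtract the known strata: 259·115.99 + 64·58.57 = 33789.89.
Remaining total for cluster B: 43912.44 − 33789.89 = 10122.55.
Divide by its size: 10122.55 / 249 = 40.6528... → 40.65.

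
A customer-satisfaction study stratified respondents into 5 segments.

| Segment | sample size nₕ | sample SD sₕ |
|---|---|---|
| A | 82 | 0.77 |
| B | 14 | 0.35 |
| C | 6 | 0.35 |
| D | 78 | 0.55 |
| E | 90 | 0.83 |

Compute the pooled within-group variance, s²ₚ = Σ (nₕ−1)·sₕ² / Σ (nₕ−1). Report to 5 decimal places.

0.50881

Degrees of freedom: 81 + 13 + 5 + 77 + 89 = 265.
Σ(nₕ−1)sₕ² = 81·0.5929 + 13·0.1225 + 5·0.1225 + 77·0.3025 + 89·0.6889 = 134.8345.
s²ₚ = 134.8345 / 265 = 0.5088094... → 0.50881.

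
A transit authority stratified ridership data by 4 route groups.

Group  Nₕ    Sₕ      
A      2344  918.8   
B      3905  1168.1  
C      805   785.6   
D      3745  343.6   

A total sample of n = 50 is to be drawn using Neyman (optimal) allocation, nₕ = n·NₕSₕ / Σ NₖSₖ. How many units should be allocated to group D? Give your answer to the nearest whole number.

7

A: NₕSₕ = 2344·918.8 = 2153667.2
B: NₕSₕ = 3905·1168.1 = 4561430.5
C: NₕSₕ = 805·785.6 = 632408
D: NₕSₕ = 3745·343.6 = 1286782
Σ NₕSₕ = 8634287.7.
n_D = 50·1286782/8634287.7 = 7.452... → 7.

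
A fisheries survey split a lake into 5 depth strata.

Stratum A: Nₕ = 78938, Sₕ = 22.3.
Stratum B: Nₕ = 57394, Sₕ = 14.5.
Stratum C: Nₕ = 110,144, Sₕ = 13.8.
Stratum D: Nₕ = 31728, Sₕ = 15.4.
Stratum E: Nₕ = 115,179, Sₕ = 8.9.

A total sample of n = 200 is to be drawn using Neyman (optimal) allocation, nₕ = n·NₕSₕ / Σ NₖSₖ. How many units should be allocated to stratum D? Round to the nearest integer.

A: NₕSₕ = 78938·22.3 = 1760317.4
B: NₕSₕ = 57394·14.5 = 832213
C: NₕSₕ = 110144·13.8 = 1519987.2
D: NₕSₕ = 31728·15.4 = 488611.2
E: NₕSₕ = 115179·8.9 = 1025093.1
Σ NₕSₕ = 5626221.9.
n_D = 200·488611.2/5626221.9 = 17.369... → 17.

17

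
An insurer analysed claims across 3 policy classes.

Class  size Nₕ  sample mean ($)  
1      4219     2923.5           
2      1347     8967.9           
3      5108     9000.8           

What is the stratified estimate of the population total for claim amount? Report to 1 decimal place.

70390094.2

Estimate total by summing Nₕ·x̄ₕ over strata.
4219·2923.5 + 1347·8967.9 + 5108·9000.8 = 12334246.5 + 12079761.3 + 45976086.4 = 70390094.2.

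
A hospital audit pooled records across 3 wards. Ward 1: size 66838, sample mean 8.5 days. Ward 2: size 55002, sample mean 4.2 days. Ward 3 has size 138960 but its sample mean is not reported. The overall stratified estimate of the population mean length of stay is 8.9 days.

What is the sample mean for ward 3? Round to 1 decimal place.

Σ Nₕx̄ₕ = N·μ, so 138960·x̄_3 = 260800·8.9 − (66838·8.5 + 55002·4.2).
= 2321120 − 799131.4 = 1521988.6.
x̄_3 = 1521988.6 / 138960 = 10.953... → 11.0.

11.0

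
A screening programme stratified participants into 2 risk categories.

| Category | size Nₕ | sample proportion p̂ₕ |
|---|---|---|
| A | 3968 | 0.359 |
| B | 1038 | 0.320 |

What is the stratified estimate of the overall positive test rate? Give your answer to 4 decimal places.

0.3509

N = 3968 + 1038 = 5006.
Overall proportion = Σ (Nₕ/N)·p̂ₕ.
Σ Nₕp̂ₕ = 1424.512 + 332.16 = 1756.672.
1756.672 / 5006 = 0.350913... → 0.3509.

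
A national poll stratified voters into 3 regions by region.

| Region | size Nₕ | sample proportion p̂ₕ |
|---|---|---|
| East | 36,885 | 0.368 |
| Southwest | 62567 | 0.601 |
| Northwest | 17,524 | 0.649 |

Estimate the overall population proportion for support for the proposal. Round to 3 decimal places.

Wₕ = Nₕ/N with N = 116976: 0.3153, 0.5349, 0.1498.
p̂_st = 0.3153·0.368 + 0.5349·0.601 + 0.1498·0.649 ≈ 0.53472... → 0.535.

0.535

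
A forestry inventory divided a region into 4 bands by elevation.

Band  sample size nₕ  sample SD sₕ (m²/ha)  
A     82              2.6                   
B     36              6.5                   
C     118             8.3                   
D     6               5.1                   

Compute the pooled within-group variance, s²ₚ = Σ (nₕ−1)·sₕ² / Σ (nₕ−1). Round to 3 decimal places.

A: (82−1)·2.6² = 81·6.76 = 547.56
B: (36−1)·6.5² = 35·42.25 = 1478.75
C: (118−1)·8.3² = 117·68.89 = 8060.13
D: (6−1)·5.1² = 5·26.01 = 130.05
Numerator = 10216.49; denominator = Σ(nₕ−1) = 238.
s²ₚ = 10216.49/238 = 42.92643... → 42.926.

42.926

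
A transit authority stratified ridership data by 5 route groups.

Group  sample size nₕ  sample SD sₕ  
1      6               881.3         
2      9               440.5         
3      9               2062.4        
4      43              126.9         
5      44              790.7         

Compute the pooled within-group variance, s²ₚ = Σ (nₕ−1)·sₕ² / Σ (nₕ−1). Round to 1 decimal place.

632301.4

1: (6−1)·881.3² = 5·776689.69 = 3883448.45
2: (9−1)·440.5² = 8·194040.25 = 1552322
3: (9−1)·2062.4² = 8·4253493.76 = 34027950.08
4: (43−1)·126.9² = 42·16103.61 = 676351.62
5: (44−1)·790.7² = 43·625206.49 = 26883879.07
Numerator = 67023951.22; denominator = Σ(nₕ−1) = 106.
s²ₚ = 67023951.22/106 = 632301.427... → 632301.4.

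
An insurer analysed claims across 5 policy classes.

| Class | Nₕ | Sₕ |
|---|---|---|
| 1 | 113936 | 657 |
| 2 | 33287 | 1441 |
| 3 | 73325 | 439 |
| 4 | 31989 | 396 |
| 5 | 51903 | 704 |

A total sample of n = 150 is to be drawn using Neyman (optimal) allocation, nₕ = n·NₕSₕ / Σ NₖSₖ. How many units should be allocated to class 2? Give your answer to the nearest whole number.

1: NₕSₕ = 113936·657 = 74855952
2: NₕSₕ = 33287·1441 = 47966567
3: NₕSₕ = 73325·439 = 32189675
4: NₕSₕ = 31989·396 = 12667644
5: NₕSₕ = 51903·704 = 36539712
Σ NₕSₕ = 204219550.
n_2 = 150·47966567/204219550 = 35.232... → 35.

35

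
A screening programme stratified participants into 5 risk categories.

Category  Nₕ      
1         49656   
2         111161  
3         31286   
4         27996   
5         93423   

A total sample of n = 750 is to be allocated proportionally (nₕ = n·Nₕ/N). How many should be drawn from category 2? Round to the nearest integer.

N = 49656 + 111161 + 31286 + 27996 + 93423 = 313522.
n_2 = 750·111161/313522 = 265.917... → 266.

266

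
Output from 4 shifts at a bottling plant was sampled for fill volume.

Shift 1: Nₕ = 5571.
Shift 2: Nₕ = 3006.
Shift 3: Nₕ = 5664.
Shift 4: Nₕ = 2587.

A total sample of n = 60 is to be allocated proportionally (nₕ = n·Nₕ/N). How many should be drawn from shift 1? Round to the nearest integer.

20

Share of shift 1 = 5571/16828 = 0.33106.
Allocate 60 × 0.33106 = 19.863... → 20.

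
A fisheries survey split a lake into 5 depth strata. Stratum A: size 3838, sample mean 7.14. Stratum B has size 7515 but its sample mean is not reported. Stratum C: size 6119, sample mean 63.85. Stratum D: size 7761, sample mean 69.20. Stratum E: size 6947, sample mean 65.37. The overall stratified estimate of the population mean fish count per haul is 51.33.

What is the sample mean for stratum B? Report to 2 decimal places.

Σ Nₕx̄ₕ = N·μ, so 7515·x̄_B = 32180·51.33 − (3838·7.14 + 6119·63.85 + 7761·69.20 + 6947·65.37).
= 1651799.4 − 1409288.06 = 242511.34.
x̄_B = 242511.34 / 7515 = 32.2703... → 32.27.

32.27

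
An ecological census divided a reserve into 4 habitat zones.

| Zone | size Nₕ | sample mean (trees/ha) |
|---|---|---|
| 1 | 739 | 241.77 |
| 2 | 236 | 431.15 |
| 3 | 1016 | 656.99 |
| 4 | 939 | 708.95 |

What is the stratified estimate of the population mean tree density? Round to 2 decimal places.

550.73

N = 739 + 236 + 1016 + 939 = 2930.
Overall mean = Σ (Nₕ/N)·x̄ₕ — weight by population share, not a simple average.
Σ Nₕx̄ₕ = 739·241.77 + 236·431.15 + 1016·656.99 + 939·708.95 = 178668.03 + 101751.4 + 667501.84 + 665704.05 = 1613625.32.
Divide by N: 1613625.32 / 2930 = 550.7254... → 550.73.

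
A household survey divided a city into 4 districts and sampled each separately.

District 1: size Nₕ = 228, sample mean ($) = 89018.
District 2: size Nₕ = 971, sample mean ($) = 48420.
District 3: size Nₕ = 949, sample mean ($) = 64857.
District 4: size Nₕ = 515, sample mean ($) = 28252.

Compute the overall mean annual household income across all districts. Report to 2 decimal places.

53853.17

N = 228 + 971 + 949 + 515 = 2663.
Weight each subgroup mean by Nₕ/N and sum.
Σ Nₕx̄ₕ = 228·89018 + 971·48420 + 949·64857 + 515·28252 = 20296104 + 47015820 + 61549293 + 14549780 = 143410997.
Divide by N: 143410997 / 2663 = 53853.1720... → 53853.17.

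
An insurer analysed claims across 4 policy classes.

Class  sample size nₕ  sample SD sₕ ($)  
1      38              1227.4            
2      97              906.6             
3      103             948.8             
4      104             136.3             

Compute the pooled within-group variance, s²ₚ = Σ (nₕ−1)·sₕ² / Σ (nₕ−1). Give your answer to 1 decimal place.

1: (38−1)·1227.4² = 37·1506510.76 = 55740898.12
2: (97−1)·906.6² = 96·821923.56 = 78904661.76
3: (103−1)·948.8² = 102·900221.44 = 91822586.88
4: (104−1)·136.3² = 103·18577.69 = 1913502.07
Numerator = 228381648.83; denominator = Σ(nₕ−1) = 338.
s²ₚ = 228381648.83/338 = 675685.352... → 675685.4.

675685.4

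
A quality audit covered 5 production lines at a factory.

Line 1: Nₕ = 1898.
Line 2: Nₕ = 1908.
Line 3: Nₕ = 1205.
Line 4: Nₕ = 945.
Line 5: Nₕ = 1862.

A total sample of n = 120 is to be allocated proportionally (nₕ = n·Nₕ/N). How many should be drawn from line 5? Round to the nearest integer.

Share of line 5 = 1862/7818 = 0.23817.
Allocate 120 × 0.23817 = 28.580... → 29.

29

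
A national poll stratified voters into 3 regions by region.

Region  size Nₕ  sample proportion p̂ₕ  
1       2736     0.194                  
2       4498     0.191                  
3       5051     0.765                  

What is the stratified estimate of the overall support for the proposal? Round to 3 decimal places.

Wₕ = Nₕ/N with N = 12285: 0.2227, 0.3661, 0.4112.
p̂_st = 0.2227·0.194 + 0.3661·0.191 + 0.4112·0.765 ≈ 0.42767... → 0.428.

0.428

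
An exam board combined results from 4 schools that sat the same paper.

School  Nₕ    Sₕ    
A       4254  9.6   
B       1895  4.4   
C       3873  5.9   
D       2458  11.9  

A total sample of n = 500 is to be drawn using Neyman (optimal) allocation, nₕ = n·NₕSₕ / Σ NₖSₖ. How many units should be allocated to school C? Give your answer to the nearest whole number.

113

Σ NₕSₕ = 4254·9.6 + 1895·4.4 + 3873·5.9 + 2458·11.9 = 101277.3.
Share for C: 22850.7/101277.3 = 0.22563.
n_C = 500 × 0.22563 = 112.813... → 113.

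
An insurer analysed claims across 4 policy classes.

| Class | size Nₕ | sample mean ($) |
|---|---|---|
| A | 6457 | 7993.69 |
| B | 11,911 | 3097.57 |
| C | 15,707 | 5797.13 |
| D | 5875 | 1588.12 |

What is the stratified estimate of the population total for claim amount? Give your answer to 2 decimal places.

188896138.51

A: 6457·7993.69 = 51615256.33
B: 11911·3097.57 = 36895156.27
C: 15707·5797.13 = 91055520.91
D: 5875·1588.12 = 9330205
τ̂ = Σ Nₕx̄ₕ = 188896138.51.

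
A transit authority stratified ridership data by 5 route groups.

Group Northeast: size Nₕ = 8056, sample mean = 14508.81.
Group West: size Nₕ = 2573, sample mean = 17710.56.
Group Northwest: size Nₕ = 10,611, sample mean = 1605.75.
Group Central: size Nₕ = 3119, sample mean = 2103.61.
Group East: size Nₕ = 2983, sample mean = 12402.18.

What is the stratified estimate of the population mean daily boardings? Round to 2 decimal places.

8157.70

x̄_st = (Σ Nₕx̄ₕ) / (Σ Nₕ) = (8056·14508.81 + 2573·17710.56 + 10611·1605.75 + 3119·2103.61 + 2983·12402.18) / 27342
= 223047720.02 / 27342 = 8157.6959... → 8157.70.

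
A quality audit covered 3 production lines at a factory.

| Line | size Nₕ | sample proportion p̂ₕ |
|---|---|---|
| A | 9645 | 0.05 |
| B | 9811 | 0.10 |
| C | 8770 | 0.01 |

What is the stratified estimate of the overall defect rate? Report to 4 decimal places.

Wₕ = Nₕ/N with N = 28226: 0.3417, 0.3476, 0.3107.
p̂_st = 0.3417·0.05 + 0.3476·0.10 + 0.3107·0.01 ≈ 0.054951... → 0.0550.

0.0550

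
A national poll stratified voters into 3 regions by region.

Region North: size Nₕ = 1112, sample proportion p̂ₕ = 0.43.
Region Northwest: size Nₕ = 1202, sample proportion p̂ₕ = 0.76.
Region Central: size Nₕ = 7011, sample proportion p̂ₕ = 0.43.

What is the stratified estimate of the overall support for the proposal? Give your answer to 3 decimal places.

Wₕ = Nₕ/N with N = 9325: 0.1192, 0.1289, 0.7518.
p̂_st = 0.1192·0.43 + 0.1289·0.76 + 0.7518·0.43 ≈ 0.47254... → 0.473.

0.473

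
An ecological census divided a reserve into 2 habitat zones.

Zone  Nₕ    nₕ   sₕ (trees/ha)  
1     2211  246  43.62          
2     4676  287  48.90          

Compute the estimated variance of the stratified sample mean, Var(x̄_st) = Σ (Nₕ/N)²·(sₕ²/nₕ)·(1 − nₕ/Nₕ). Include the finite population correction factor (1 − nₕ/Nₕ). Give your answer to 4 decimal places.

4.3136

N = 6887. Term for each stratum: Wₕ²sₕ²/nₕ·(1−nₕ/Nₕ).
Var(x̄_st) = 0.7084796 + 3.6050869 = 4.3135665 → 4.3136.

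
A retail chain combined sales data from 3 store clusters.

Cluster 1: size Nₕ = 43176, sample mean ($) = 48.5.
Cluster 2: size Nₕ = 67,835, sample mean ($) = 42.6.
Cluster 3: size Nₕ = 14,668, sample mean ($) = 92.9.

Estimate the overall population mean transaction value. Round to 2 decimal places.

50.50

x̄_st = (Σ Nₕx̄ₕ) / (Σ Nₕ) = (43176·48.5 + 67835·42.6 + 14668·92.9) / 125679
= 6346464.2 / 125679 = 50.4974... → 50.50.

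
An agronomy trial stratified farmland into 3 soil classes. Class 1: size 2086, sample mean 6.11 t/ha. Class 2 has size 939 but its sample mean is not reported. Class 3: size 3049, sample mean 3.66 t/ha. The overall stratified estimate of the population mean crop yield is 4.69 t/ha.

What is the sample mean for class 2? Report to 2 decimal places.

4.88

Σ Nₕx̄ₕ = N·μ, so 939·x̄_2 = 6074·4.69 − (2086·6.11 + 3049·3.66).
= 28487.06 − 23904.8 = 4582.26.
x̄_2 = 4582.26 / 939 = 4.8799... → 4.88.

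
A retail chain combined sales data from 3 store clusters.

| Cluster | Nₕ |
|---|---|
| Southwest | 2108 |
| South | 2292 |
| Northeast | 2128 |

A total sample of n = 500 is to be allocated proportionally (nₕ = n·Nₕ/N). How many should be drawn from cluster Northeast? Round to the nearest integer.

163

N = 2108 + 2292 + 2128 = 6528.
n_Northeast = 500·2128/6528 = 162.990... → 163.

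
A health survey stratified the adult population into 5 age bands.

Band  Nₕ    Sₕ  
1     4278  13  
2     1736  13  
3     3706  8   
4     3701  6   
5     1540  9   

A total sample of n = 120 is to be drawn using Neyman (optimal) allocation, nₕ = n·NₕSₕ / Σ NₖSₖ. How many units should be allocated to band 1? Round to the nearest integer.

Σ NₕSₕ = 4278·13 + 1736·13 + 3706·8 + 3701·6 + 1540·9 = 143896.
Share for 1: 55614/143896 = 0.38649.
n_1 = 120 × 0.38649 = 46.378... → 46.

46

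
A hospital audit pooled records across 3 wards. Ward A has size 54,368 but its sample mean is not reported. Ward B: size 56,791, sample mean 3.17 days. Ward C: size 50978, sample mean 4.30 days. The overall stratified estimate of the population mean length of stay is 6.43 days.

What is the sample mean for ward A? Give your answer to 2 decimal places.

11.83

Σ Nₕx̄ₕ = N·μ, so 54368·x̄_A = 162137·6.43 − (56791·3.17 + 50978·4.30).
= 1042540.91 − 399232.87 = 643308.04.
x̄_A = 643308.04 / 54368 = 11.8325... → 11.83.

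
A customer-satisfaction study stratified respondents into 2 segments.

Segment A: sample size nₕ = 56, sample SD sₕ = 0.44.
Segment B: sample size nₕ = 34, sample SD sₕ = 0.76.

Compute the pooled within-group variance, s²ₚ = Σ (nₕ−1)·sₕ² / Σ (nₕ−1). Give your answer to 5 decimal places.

A: (56−1)·0.44² = 55·0.1936 = 10.648
B: (34−1)·0.76² = 33·0.5776 = 19.0608
Numerator = 29.7088; denominator = Σ(nₕ−1) = 88.
s²ₚ = 29.7088/88 = 0.3376 → 0.33760.

0.33760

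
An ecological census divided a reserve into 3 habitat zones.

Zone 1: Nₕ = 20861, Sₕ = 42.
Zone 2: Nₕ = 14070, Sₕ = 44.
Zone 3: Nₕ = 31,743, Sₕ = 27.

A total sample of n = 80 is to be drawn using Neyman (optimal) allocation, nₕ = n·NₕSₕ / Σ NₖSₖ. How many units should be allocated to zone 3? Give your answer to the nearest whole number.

1: NₕSₕ = 20861·42 = 876162
2: NₕSₕ = 14070·44 = 619080
3: NₕSₕ = 31743·27 = 857061
Σ NₕSₕ = 2352303.
n_3 = 80·857061/2352303 = 29.148... → 29.

29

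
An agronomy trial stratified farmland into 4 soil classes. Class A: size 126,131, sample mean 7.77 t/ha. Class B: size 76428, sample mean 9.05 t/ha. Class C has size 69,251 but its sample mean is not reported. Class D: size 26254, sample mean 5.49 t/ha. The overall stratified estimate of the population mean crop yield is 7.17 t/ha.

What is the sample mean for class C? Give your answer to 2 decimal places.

Σ Nₕx̄ₕ = N·μ, so 69251·x̄_C = 298064·7.17 − (126131·7.77 + 76428·9.05 + 26254·5.49).
= 2137118.88 − 1815845.73 = 321273.15.
x̄_C = 321273.15 / 69251 = 4.6393... → 4.64.

4.64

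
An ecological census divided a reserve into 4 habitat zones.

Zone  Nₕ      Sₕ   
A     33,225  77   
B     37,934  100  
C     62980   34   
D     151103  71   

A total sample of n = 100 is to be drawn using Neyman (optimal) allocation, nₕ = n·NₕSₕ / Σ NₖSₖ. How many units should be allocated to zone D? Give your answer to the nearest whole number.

56

A: NₕSₕ = 33225·77 = 2558325
B: NₕSₕ = 37934·100 = 3793400
C: NₕSₕ = 62980·34 = 2141320
D: NₕSₕ = 151103·71 = 10728313
Σ NₕSₕ = 19221358.
n_D = 100·10728313/19221358 = 55.815... → 56.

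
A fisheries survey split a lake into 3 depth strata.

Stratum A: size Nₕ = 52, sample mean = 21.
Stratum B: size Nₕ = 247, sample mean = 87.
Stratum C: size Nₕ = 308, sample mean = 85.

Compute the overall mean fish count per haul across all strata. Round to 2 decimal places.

x̄_st = (Σ Nₕx̄ₕ) / (Σ Nₕ) = (52·21 + 247·87 + 308·85) / 607
= 48761 / 607 = 80.3311... → 80.33.

80.33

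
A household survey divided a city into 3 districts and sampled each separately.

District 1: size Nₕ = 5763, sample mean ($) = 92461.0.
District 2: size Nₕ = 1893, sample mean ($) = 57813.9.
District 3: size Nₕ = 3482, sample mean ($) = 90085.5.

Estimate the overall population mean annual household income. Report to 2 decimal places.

85829.79

N = 11138; weights Wₕ = Nₕ/N = (0.5174, 0.1700, 0.3126).
x̄_st = Σ Wₕ·x̄ₕ = 0.5174·92461.0 + 0.1700·57813.9 + 0.3126·90085.5 ≈ 85829.7869...
→ 85829.79.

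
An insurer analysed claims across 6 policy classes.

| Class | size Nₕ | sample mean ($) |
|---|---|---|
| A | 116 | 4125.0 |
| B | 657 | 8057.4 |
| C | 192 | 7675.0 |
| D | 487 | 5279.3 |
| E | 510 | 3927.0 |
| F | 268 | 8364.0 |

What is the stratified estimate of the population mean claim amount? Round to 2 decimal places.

N = 116 + 657 + 192 + 487 + 510 + 268 = 2230.
Overall mean = Σ (Nₕ/N)·x̄ₕ — weight by population share, not a simple average.
Σ Nₕx̄ₕ = 116·4125.0 + 657·8057.4 + 192·7675.0 + 487·5279.3 + 510·3927.0 + 268·8364.0 = 478500 + 5293711.8 + 1473600 + 2571019.1 + 2002770 + 2241552 = 14061152.9.
Divide by N: 14061152.9 / 2230 = 6305.4497... → 6305.45.

6305.45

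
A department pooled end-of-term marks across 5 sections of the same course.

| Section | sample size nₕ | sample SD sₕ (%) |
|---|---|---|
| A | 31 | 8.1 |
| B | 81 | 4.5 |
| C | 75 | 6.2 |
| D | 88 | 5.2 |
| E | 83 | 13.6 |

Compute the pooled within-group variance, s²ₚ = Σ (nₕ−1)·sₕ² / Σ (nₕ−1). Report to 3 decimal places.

Degrees of freedom: 30 + 80 + 74 + 87 + 82 = 353.
Σ(nₕ−1)sₕ² = 30·65.61 + 80·20.25 + 74·38.44 + 87·27.04 + 82·184.96 = 23952.06.
s²ₚ = 23952.06 / 353 = 67.85286... → 67.853.

67.853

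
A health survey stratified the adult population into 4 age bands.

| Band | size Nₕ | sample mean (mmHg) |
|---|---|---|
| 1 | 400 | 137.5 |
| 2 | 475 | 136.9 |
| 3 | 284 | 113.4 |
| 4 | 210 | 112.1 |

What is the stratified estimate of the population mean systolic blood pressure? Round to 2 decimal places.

128.40

x̄_st = (Σ Nₕx̄ₕ) / (Σ Nₕ) = (400·137.5 + 475·136.9 + 284·113.4 + 210·112.1) / 1369
= 175774.1 / 1369 = 128.3960... → 128.40.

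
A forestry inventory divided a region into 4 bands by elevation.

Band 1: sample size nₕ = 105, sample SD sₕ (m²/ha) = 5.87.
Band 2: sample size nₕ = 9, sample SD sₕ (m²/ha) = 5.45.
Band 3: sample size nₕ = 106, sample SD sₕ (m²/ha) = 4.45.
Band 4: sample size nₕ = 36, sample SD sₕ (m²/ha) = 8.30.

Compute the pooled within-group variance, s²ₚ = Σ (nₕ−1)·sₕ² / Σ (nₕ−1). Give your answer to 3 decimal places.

Degrees of freedom: 104 + 8 + 105 + 35 = 252.
Σ(nₕ−1)sₕ² = 104·34.4569 + 8·29.7025 + 105·19.8025 + 35·68.89 = 8311.5501.
s²ₚ = 8311.5501 / 252 = 32.98234... → 32.982.

32.982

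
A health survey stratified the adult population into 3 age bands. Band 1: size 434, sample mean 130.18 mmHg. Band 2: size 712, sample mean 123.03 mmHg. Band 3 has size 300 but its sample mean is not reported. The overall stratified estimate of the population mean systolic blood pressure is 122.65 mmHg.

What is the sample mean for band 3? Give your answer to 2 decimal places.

Σ Nₕx̄ₕ = N·μ, so 300·x̄_3 = 1446·122.65 − (434·130.18 + 712·123.03).
= 177351.9 − 144095.48 = 33256.42.
x̄_3 = 33256.42 / 300 = 110.8547... → 110.85.

110.85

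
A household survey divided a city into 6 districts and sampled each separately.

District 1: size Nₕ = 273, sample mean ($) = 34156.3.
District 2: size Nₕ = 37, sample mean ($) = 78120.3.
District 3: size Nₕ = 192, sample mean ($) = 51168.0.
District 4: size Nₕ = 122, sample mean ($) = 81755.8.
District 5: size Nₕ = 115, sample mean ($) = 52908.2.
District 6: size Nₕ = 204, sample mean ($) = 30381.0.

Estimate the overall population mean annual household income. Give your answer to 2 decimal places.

46973.23

N = 943; weights Wₕ = Nₕ/N = (0.2895, 0.0392, 0.2036, 0.1294, 0.1220, 0.2163).
x̄_st = Σ Wₕ·x̄ₕ = 0.2895·34156.3 + 0.0392·78120.3 + 0.2036·51168.0 + 0.1294·81755.8 + 0.1220·52908.2 + 0.2163·30381.0 ≈ 46973.2255...
→ 46973.23.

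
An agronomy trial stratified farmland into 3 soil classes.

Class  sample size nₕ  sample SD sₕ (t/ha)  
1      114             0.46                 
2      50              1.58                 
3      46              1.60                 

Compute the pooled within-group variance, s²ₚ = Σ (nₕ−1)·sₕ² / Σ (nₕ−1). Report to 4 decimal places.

Degrees of freedom: 113 + 49 + 45 = 207.
Σ(nₕ−1)sₕ² = 113·0.2116 + 49·2.4964 + 45·2.56 = 261.4344.
s²ₚ = 261.4344 / 207 = 1.262968... → 1.2630.

1.2630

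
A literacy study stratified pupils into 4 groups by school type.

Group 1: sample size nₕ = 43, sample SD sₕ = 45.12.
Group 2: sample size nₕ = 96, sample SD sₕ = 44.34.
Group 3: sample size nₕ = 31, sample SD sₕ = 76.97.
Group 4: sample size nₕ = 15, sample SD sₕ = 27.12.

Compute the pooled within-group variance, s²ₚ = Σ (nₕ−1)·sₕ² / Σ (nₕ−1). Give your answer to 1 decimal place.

Degrees of freedom: 42 + 95 + 30 + 14 = 181.
Σ(nₕ−1)sₕ² = 42·2035.8144 + 95·1966.0356 + 30·5924.3809 + 14·735.4944 = 460305.9354.
s²ₚ = 460305.9354 / 181 = 2543.127... → 2543.1.

2543.1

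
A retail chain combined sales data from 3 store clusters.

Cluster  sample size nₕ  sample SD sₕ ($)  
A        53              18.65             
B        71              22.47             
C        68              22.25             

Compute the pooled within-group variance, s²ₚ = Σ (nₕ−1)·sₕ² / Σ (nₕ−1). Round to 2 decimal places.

458.20

A: (53−1)·18.65² = 52·347.8225 = 18086.77
B: (71−1)·22.47² = 70·504.9009 = 35343.063
C: (68−1)·22.25² = 67·495.0625 = 33169.1875
Numerator = 86599.0205; denominator = Σ(nₕ−1) = 189.
s²ₚ = 86599.0205/189 = 458.1959... → 458.20.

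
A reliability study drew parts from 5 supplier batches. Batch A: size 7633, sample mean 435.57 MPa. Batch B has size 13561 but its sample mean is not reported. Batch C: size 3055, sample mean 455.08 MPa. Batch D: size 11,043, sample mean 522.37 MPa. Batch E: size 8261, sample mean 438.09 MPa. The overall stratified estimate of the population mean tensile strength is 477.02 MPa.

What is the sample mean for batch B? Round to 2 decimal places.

Σ Nₕx̄ₕ = N·μ, so 13561·x̄_B = 43553·477.02 − (7633·435.57 + 3055·455.08 + 11043·522.37 + 8261·438.09).
= 20775652.06 − 14102568.61 = 6673083.45.
x̄_B = 6673083.45 / 13561 = 492.0790... → 492.08.

492.08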